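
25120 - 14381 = 10739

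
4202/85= 49 + 37/85= 49.44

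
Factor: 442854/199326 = 531/239 = 3^2*59^1 * 239^(-1 ) 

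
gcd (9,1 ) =1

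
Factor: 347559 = 3^1 *115853^1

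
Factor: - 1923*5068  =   - 2^2*3^1*7^1*181^1*641^1 = - 9745764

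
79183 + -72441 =6742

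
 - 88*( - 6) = 528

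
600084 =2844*211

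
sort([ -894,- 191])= [-894,  -  191]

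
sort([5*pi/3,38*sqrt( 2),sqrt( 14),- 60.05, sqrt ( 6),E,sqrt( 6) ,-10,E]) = [-60.05, - 10,sqrt( 6),sqrt(6),E , E,sqrt(14),5 * pi/3,38 * sqrt(2 ) ] 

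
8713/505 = 17 + 128/505 = 17.25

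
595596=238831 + 356765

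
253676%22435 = 6891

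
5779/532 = 5779/532 = 10.86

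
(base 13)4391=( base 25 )F1D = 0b10010011000101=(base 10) 9413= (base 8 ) 22305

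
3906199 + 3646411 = 7552610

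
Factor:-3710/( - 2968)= 5/4= 2^( - 2) * 5^1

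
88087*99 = 8720613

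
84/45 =1 + 13/15 = 1.87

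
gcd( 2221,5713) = 1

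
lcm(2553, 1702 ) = 5106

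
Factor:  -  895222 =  - 2^1*447611^1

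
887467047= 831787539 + 55679508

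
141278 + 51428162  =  51569440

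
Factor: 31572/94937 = 2^2*3^2*139^( - 1 )*683^( - 1)  *  877^1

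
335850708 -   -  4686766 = 340537474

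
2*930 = 1860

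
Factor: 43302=2^1*3^1*7^1*1031^1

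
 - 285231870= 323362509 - 608594379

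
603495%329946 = 273549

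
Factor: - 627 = - 3^1*11^1*19^1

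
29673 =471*63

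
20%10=0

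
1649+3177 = 4826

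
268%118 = 32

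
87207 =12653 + 74554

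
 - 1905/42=- 46 + 9/14 = -45.36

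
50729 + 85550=136279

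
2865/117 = 24+19/39 = 24.49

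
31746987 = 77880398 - 46133411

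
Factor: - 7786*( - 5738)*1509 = 67416186612 = 2^2*3^1 * 17^1*19^1*151^1*229^1*503^1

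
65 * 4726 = 307190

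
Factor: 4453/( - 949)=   -  13^(- 1 )*61^1 = - 61/13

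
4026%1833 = 360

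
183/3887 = 183/3887 =0.05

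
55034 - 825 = 54209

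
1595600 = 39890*40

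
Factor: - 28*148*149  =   - 617456=-  2^4*7^1 * 37^1 * 149^1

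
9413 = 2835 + 6578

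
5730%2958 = 2772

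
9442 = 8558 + 884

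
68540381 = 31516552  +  37023829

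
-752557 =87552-840109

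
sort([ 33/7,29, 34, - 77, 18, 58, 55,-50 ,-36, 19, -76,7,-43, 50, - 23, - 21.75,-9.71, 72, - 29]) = [ - 77,-76, - 50, - 43, - 36, - 29,  -  23, - 21.75, - 9.71, 33/7 , 7, 18, 19, 29, 34, 50,55, 58, 72]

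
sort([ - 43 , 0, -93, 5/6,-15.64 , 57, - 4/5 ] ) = [ - 93, - 43 , - 15.64 , - 4/5 , 0, 5/6 , 57]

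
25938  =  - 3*( - 8646)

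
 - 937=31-968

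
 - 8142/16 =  - 509 + 1/8 = -508.88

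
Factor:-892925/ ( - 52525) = 17 = 17^1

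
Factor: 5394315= 3^1 *5^1 * 359621^1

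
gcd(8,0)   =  8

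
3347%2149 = 1198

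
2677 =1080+1597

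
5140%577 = 524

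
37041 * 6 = 222246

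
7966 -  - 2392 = 10358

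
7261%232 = 69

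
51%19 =13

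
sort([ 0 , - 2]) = [- 2, 0] 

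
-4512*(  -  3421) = 15435552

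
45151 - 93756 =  - 48605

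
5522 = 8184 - 2662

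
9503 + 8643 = 18146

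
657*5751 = 3778407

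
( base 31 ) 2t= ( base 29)34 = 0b1011011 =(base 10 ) 91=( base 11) 83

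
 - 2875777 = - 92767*31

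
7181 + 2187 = 9368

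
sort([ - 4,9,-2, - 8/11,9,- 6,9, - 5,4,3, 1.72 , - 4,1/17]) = [ - 6, - 5, - 4, - 4, - 2, - 8/11,1/17, 1.72,3,4, 9, 9, 9]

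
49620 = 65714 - 16094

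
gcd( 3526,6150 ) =82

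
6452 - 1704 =4748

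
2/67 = 2/67 = 0.03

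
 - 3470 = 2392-5862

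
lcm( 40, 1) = 40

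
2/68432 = 1/34216 = 0.00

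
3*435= 1305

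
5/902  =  5/902 =0.01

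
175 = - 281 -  - 456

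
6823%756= 19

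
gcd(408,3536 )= 136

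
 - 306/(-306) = 1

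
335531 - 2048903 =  - 1713372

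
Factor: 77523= 3^1 * 25841^1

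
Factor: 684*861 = 2^2 * 3^3*7^1*19^1*41^1 = 588924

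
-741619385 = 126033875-867653260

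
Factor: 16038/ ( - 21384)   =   -2^(-2)*3^1 = - 3/4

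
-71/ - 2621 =71/2621 = 0.03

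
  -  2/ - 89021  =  2/89021 =0.00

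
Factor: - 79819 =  -19^1*4201^1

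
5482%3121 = 2361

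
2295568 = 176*13043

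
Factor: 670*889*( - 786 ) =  - 468165180 = - 2^2*3^1*5^1*7^1 * 67^1* 127^1*131^1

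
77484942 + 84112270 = 161597212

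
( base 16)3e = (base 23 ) 2G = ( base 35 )1r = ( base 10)62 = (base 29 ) 24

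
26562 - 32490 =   -  5928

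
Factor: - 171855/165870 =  - 2^(-1)*3^1*67^1*97^( - 1) = - 201/194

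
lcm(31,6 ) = 186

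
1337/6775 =1337/6775 =0.20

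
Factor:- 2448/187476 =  - 12/919  =  - 2^2*3^1 *919^( - 1 ) 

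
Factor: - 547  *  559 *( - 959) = 7^1 * 13^1 * 43^1 * 137^1*547^1 = 293236307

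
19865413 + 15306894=35172307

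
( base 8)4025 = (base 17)72c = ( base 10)2069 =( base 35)1o4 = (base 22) 461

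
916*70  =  64120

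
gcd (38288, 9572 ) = 9572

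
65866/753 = 87 + 355/753 = 87.47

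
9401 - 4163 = 5238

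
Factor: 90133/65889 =3^(-2 )*173^1*521^1*7321^(-1) 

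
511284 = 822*622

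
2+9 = 11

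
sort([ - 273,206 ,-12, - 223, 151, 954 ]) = [ - 273, - 223, - 12, 151, 206, 954] 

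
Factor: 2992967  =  23^1*37^1*3517^1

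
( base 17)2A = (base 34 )1A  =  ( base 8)54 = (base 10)44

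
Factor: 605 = 5^1*11^2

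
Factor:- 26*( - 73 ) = 1898 = 2^1*13^1*73^1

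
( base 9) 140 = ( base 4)1311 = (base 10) 117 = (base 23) 52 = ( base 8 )165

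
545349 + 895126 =1440475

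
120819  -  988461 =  -867642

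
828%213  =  189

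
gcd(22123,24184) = 1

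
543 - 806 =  - 263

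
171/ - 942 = - 1+ 257/314=-0.18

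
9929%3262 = 143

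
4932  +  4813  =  9745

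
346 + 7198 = 7544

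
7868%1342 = 1158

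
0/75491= 0 =0.00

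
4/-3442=  -  2/1721 = -0.00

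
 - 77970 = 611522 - 689492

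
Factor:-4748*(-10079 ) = 2^2*1187^1 * 10079^1 = 47855092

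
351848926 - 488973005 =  - 137124079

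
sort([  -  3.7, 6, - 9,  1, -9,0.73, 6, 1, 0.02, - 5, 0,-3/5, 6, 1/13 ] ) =[ - 9,  -  9 , -5 , - 3.7, - 3/5, 0,  0.02,  1/13, 0.73, 1, 1, 6, 6,6 ]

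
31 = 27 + 4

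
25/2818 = 25/2818=0.01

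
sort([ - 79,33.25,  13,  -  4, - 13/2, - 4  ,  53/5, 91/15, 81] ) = [ - 79, - 13/2, - 4, - 4, 91/15, 53/5, 13,33.25,  81 ] 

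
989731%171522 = 132121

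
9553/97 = 98 + 47/97 = 98.48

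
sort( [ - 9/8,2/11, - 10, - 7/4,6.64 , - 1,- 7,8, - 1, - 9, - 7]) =[ - 10, - 9, - 7,-7 , - 7/4, - 9/8, - 1, - 1, 2/11, 6.64,8]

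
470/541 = 470/541 = 0.87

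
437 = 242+195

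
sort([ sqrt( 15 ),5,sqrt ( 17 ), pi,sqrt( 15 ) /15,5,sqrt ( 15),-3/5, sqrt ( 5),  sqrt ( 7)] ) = [- 3/5,sqrt(15)/15, sqrt(5) , sqrt ( 7),pi , sqrt(15),sqrt( 15),sqrt( 17),5,5]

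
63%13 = 11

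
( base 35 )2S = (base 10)98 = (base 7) 200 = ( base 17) 5d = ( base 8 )142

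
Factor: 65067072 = 2^6 * 3^1 * 7^1 * 48413^1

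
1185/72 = 395/24= 16.46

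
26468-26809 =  - 341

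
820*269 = 220580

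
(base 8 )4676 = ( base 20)64E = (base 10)2494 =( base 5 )34434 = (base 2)100110111110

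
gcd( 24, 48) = 24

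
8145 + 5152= 13297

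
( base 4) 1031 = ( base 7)140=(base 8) 115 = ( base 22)3b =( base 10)77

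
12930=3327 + 9603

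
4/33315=4/33315 = 0.00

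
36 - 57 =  - 21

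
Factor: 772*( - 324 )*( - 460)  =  115058880 = 2^6*3^4* 5^1*23^1*193^1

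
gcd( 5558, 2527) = 7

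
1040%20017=1040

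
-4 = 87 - 91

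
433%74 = 63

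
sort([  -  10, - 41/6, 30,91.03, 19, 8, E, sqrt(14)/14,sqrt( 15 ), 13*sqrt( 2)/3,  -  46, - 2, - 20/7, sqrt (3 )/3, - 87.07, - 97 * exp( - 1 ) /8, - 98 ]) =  [ - 98, - 87.07,-46, - 10,-41/6, - 97*exp(-1)/8, - 20/7,  -  2,  sqrt( 14 ) /14,sqrt( 3 ) /3,  E, sqrt (15),13*sqrt(2 )/3,8, 19, 30,91.03]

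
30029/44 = 30029/44 = 682.48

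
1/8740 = 1/8740 = 0.00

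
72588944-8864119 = 63724825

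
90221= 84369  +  5852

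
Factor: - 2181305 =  - 5^1 * 7^1*62323^1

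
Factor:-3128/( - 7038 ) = 2^2*3^( - 2 ) = 4/9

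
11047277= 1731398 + 9315879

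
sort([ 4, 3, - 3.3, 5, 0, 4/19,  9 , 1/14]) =[ -3.3, 0, 1/14, 4/19, 3,4,  5, 9] 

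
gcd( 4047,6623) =1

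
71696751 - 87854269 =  - 16157518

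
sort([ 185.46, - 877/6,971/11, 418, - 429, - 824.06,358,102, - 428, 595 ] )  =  [ - 824.06, - 429 , - 428, - 877/6,971/11,102, 185.46, 358, 418,595]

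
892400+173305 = 1065705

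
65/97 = 65/97 =0.67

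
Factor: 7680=2^9*3^1 * 5^1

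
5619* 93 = 522567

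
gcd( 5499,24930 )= 9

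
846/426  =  141/71=1.99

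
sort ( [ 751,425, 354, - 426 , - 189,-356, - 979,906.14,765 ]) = [ - 979, - 426, - 356, - 189, 354, 425 , 751,765,906.14] 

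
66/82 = 33/41 =0.80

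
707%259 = 189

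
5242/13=403 + 3/13 = 403.23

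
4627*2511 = 11618397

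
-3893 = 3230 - 7123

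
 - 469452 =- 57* 8236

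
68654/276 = 248 + 103/138 = 248.75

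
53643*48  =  2574864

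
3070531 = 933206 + 2137325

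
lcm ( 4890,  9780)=9780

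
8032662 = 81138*99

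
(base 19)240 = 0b1100011110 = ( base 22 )1e6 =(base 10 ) 798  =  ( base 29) rf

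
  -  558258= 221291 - 779549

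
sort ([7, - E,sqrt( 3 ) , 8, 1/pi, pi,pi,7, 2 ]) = [ - E, 1/pi,sqrt( 3),2,pi, pi,7,  7,8 ]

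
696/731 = 696/731 = 0.95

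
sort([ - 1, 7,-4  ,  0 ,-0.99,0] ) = [ - 4 , -1 , - 0.99, 0, 0, 7 ] 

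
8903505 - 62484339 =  - 53580834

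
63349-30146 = 33203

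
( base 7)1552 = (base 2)1001110001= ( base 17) 22D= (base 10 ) 625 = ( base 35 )HU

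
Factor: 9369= 3^3*347^1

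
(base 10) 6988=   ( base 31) 78D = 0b1101101001100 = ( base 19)106F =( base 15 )210d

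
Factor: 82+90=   172 = 2^2*43^1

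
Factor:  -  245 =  - 5^1*7^2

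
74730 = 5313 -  - 69417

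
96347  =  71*1357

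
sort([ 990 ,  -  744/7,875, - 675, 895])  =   [-675, - 744/7,875, 895,  990]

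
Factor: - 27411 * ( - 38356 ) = 2^2*3^1 * 43^1 * 223^1*9137^1 = 1051376316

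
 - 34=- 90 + 56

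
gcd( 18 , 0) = 18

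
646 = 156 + 490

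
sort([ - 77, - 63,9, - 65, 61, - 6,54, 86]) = [- 77, - 65, - 63,- 6,9,54,61, 86 ] 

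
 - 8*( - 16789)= 134312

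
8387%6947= 1440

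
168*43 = 7224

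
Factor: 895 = 5^1*179^1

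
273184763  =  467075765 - 193891002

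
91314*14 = 1278396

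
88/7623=8/693 = 0.01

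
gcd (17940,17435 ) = 5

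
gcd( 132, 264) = 132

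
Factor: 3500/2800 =5/4 = 2^ ( - 2 )*5^1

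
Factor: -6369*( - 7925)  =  50474325 = 3^1 * 5^2*11^1*193^1 * 317^1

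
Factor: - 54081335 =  - 5^1*7^1*11^1 * 17^1*8263^1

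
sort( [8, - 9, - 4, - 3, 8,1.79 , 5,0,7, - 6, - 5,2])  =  [ - 9, -6, - 5, - 4, - 3,0,1.79, 2, 5,7,8,8]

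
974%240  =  14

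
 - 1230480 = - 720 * 1709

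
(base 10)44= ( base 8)54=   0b101100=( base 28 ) 1g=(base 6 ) 112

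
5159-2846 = 2313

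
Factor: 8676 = 2^2 * 3^2*241^1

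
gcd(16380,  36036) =3276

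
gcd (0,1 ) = 1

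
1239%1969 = 1239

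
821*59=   48439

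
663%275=113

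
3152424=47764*66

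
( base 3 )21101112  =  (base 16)150b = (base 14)1d6b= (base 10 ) 5387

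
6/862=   3/431 = 0.01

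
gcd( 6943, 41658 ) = 6943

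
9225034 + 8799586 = 18024620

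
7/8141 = 1/1163 = 0.00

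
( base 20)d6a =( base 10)5330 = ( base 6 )40402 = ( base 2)1010011010010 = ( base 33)4TH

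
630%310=10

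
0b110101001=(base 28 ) f5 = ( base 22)J7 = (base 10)425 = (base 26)g9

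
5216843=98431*53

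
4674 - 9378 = - 4704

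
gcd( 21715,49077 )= 1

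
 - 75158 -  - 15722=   -  59436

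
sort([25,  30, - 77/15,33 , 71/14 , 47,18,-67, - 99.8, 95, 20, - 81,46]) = [  -  99.8,- 81,-67 ,-77/15,  71/14,18,20,25,30, 33,46,47 , 95]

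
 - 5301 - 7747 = - 13048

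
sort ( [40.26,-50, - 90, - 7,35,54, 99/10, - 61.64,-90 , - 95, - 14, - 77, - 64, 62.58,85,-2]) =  [ - 95, - 90, - 90,-77, -64, - 61.64, - 50, - 14 ,-7, - 2,99/10,35,40.26, 54, 62.58,85 ] 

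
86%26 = 8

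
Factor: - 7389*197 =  - 3^2*197^1*821^1 = -1455633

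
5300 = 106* 50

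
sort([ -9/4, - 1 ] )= [ - 9/4,-1]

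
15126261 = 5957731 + 9168530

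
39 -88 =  - 49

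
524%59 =52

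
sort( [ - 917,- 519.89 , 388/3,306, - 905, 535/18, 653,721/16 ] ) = [ - 917,-905, - 519.89 , 535/18, 721/16,388/3,  306,653] 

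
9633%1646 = 1403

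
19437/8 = 19437/8 = 2429.62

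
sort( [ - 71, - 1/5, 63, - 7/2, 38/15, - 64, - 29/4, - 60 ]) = [ - 71, - 64, - 60, -29/4 , - 7/2,-1/5, 38/15, 63]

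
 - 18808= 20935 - 39743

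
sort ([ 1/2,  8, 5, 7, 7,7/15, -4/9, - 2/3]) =[-2/3, - 4/9, 7/15, 1/2,5, 7,7, 8 ]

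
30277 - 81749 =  - 51472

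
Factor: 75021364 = 2^2*11^1*31^1*55001^1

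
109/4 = 27  +  1/4 = 27.25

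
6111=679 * 9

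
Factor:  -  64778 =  - 2^1*7^2 * 661^1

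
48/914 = 24/457 = 0.05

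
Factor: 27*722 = 19494 =2^1*3^3 * 19^2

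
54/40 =27/20 =1.35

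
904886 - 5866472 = - 4961586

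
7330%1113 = 652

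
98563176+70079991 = 168643167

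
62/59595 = 62/59595 = 0.00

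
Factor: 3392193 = 3^1*7^1*163^1*991^1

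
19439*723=14054397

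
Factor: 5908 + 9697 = 5^1*3121^1  =  15605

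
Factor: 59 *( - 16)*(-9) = 8496= 2^4*3^2 * 59^1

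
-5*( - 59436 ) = 297180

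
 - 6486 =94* (- 69)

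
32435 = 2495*13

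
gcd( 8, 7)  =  1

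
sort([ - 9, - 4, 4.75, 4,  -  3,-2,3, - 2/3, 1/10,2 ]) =[-9, - 4,-3, - 2,-2/3, 1/10, 2, 3,4, 4.75 ] 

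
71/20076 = 71/20076=0.00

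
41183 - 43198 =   -  2015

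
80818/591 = 136 + 442/591 = 136.75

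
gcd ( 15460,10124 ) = 4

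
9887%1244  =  1179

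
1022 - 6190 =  - 5168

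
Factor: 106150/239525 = 386/871= 2^1 *13^( - 1) * 67^( - 1 )*193^1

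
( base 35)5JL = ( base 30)7H1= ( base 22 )E1D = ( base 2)1101010011011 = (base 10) 6811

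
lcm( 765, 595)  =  5355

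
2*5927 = 11854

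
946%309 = 19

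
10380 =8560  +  1820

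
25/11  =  2+3/11 = 2.27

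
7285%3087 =1111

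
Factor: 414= 2^1*3^2*23^1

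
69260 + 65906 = 135166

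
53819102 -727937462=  - 674118360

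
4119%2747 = 1372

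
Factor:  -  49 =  - 7^2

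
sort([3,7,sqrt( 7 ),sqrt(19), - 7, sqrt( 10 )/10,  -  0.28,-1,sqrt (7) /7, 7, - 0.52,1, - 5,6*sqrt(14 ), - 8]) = [-8, - 7, - 5,- 1 ,- 0.52, - 0.28,sqrt(10)/10,sqrt(7)/7,1, sqrt(7), 3,sqrt(19 ),7, 7,6*sqrt( 14)]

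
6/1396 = 3/698 = 0.00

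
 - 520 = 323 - 843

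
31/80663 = 31/80663 = 0.00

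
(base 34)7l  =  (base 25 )A9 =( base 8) 403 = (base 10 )259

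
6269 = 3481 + 2788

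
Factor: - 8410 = - 2^1*5^1*29^2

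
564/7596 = 47/633 = 0.07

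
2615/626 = 4 + 111/626 = 4.18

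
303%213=90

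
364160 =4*91040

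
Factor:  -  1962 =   -  2^1*3^2*109^1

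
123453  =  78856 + 44597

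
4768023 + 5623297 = 10391320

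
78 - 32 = 46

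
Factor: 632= 2^3 * 79^1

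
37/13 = 2 +11/13 = 2.85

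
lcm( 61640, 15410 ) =61640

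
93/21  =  31/7= 4.43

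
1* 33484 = 33484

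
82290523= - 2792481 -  - 85083004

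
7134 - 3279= 3855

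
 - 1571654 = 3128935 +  - 4700589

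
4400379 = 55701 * 79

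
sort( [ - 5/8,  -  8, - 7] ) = [ - 8, - 7, - 5/8 ]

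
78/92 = 39/46 = 0.85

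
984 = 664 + 320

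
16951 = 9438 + 7513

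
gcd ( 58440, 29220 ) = 29220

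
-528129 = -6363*83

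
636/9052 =159/2263= 0.07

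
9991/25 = 9991/25 = 399.64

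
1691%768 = 155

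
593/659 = 593/659= 0.90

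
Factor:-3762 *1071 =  - 4029102=- 2^1*  3^4 *7^1*11^1*17^1*19^1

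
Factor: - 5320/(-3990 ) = 2^2*3^(-1) = 4/3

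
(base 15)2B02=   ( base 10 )9227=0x240b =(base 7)35621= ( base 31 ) 9IK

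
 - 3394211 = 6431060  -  9825271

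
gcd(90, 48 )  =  6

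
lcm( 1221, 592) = 19536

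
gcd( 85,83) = 1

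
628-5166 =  - 4538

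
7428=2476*3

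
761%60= 41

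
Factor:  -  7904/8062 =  - 2^4*13^1 * 19^1 * 29^( -1)*139^ (- 1 ) = - 3952/4031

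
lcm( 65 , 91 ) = 455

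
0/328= 0 = 0.00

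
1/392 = 1/392 = 0.00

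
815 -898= -83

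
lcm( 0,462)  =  0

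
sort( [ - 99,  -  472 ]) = [ - 472 , - 99]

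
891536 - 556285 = 335251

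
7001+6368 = 13369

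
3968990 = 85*46694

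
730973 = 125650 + 605323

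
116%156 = 116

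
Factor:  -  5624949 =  - 3^1*11^1*23^1*7411^1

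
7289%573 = 413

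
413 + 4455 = 4868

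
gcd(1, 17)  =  1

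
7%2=1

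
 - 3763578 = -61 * 61698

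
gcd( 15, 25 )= 5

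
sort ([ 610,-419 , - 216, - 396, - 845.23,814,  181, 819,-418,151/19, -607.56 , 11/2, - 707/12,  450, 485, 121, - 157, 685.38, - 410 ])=[ - 845.23, - 607.56,-419, - 418, - 410,- 396, - 216, - 157, - 707/12, 11/2, 151/19,121, 181,450, 485, 610,685.38, 814, 819]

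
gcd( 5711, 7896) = 1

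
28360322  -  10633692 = 17726630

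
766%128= 126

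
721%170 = 41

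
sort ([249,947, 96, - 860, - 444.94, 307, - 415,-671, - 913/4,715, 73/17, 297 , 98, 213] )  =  [  -  860 , - 671, - 444.94, - 415, - 913/4, 73/17, 96 , 98,213, 249, 297,  307, 715, 947]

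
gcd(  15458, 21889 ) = 59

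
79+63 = 142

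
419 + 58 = 477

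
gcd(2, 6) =2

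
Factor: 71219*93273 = 6642809787= 3^1 * 229^1*311^1*31091^1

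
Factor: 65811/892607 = 3^1*23^( - 1) * 197^( - 2) * 21937^1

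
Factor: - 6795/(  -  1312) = 2^( - 5)*3^2*5^1  *41^( - 1) *151^1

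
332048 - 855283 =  - 523235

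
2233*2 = 4466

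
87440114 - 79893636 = 7546478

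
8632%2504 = 1120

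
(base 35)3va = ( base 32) 4L2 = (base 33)4CI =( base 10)4770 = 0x12A2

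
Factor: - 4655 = -5^1*7^2*19^1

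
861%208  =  29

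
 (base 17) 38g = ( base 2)1111111011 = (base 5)13034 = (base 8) 1773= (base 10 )1019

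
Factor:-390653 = - 390653^1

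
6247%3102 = 43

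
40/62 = 20/31 = 0.65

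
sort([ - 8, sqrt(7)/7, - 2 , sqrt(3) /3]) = [ - 8 , - 2, sqrt(7)/7, sqrt(3)/3] 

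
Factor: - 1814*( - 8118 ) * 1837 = 2^2*3^2*11^2*41^1*167^1*907^1=27051757524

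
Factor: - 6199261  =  -103^1*139^1*433^1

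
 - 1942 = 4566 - 6508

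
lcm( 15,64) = 960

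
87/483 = 29/161=0.18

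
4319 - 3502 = 817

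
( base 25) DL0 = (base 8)20712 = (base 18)18ca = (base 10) 8650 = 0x21ca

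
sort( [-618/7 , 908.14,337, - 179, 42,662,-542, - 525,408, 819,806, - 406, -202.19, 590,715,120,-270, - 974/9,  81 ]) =[- 542,-525, - 406, - 270, - 202.19, - 179,- 974/9,  -  618/7,42, 81,120, 337,408,590,662, 715,806, 819, 908.14]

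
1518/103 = 1518/103 =14.74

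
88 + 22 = 110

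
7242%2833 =1576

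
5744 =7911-2167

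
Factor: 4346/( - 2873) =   -  2^1*13^( - 2)*17^ (  -  1)*41^1*53^1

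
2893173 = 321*9013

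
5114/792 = 2557/396 = 6.46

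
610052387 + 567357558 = 1177409945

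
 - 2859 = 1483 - 4342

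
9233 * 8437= 77898821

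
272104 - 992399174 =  - 992127070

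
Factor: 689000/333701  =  2^3*5^3*13^1*53^1*333701^( - 1 ) 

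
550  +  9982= 10532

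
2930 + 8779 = 11709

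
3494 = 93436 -89942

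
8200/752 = 1025/94  =  10.90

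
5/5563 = 5/5563 = 0.00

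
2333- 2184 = 149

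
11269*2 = 22538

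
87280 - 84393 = 2887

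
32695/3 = 10898 + 1/3 = 10898.33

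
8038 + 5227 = 13265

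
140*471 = 65940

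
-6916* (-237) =1639092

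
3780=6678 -2898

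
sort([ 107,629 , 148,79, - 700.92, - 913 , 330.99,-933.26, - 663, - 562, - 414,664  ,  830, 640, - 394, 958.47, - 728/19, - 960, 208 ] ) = [ - 960, - 933.26, - 913, - 700.92,  -  663, - 562 , - 414, - 394, - 728/19, 79,  107, 148,  208,330.99, 629, 640, 664,830,958.47 ]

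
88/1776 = 11/222 = 0.05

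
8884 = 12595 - 3711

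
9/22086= 1/2454 = 0.00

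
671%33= 11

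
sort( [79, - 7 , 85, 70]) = [ - 7,70,  79 , 85] 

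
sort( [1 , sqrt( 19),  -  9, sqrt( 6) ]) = [ - 9,1, sqrt(6),sqrt(19) ] 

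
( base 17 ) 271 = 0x2BA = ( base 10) 698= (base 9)855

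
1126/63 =1126/63 =17.87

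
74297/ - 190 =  - 392 + 183/190 = - 391.04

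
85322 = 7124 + 78198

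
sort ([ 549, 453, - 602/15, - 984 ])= [ - 984,-602/15 , 453,549 ]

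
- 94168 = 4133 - 98301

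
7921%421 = 343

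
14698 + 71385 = 86083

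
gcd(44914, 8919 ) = 1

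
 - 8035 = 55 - 8090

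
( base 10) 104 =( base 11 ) 95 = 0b1101000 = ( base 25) 44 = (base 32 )38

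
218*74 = 16132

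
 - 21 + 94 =73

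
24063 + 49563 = 73626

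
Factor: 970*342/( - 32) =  - 2^( - 3)*3^2*5^1*19^1*97^1 = -  82935/8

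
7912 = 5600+2312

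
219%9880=219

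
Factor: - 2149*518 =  - 2^1*7^2*37^1* 307^1=-1113182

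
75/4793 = 75/4793= 0.02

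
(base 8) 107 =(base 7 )131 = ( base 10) 71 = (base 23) 32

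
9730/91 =106 + 12/13 = 106.92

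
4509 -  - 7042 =11551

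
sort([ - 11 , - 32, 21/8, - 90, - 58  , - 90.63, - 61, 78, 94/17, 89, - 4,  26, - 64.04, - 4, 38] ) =[ - 90.63, - 90 , - 64.04, - 61, - 58, -32, - 11, - 4, - 4, 21/8, 94/17, 26 , 38, 78,89 ]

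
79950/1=79950 = 79950.00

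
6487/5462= 6487/5462=1.19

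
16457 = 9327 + 7130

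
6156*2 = 12312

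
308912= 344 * 898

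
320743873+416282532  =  737026405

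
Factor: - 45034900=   -  2^2 * 5^2*450349^1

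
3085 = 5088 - 2003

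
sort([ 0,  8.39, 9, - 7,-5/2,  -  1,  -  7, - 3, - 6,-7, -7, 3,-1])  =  [ - 7,-7, - 7 , - 7, - 6,-3, - 5/2, - 1, - 1,0,3,  8.39, 9] 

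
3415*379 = 1294285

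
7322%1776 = 218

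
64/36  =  1 + 7/9 = 1.78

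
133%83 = 50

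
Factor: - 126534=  - 2^1*3^1 *21089^1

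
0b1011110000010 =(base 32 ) 5s2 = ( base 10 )6018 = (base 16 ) 1782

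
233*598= 139334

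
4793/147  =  32+89/147 = 32.61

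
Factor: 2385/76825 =3^2*5^( -1)*7^( - 1)  *  53^1*439^ ( - 1) = 477/15365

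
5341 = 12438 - 7097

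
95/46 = 95/46  =  2.07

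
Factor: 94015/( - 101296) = -2^(-4)*5^1*13^(  -  1 ) * 487^( - 1 )*18803^1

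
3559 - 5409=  - 1850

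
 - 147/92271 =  - 1 + 30708/30757 = -  0.00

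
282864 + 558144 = 841008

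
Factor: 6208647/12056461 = 3^1 * 73^(-1 ) * 317^ ( - 1 )*521^( - 1)*2069549^1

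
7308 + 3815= 11123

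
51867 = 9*5763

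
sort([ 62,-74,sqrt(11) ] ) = [ - 74,  sqrt(11), 62 ]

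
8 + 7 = 15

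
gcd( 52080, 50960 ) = 560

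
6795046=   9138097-2343051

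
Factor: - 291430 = -2^1 * 5^1*151^1 * 193^1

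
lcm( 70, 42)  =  210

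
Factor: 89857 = 59^1 * 1523^1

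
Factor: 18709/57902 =2^( - 1)*13^( - 1)*17^(-1 )*53^1* 131^( -1)*353^1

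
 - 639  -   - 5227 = 4588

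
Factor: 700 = 2^2*5^2*7^1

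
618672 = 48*12889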